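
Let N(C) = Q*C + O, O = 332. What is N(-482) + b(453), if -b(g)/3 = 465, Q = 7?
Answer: -4437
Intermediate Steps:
N(C) = 332 + 7*C (N(C) = 7*C + 332 = 332 + 7*C)
b(g) = -1395 (b(g) = -3*465 = -1395)
N(-482) + b(453) = (332 + 7*(-482)) - 1395 = (332 - 3374) - 1395 = -3042 - 1395 = -4437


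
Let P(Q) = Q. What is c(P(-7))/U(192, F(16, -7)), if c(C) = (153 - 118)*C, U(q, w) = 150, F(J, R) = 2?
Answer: -49/30 ≈ -1.6333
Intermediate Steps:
c(C) = 35*C
c(P(-7))/U(192, F(16, -7)) = (35*(-7))/150 = -245*1/150 = -49/30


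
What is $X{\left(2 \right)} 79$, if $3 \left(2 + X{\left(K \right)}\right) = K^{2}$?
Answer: $- \frac{158}{3} \approx -52.667$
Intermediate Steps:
$X{\left(K \right)} = -2 + \frac{K^{2}}{3}$
$X{\left(2 \right)} 79 = \left(-2 + \frac{2^{2}}{3}\right) 79 = \left(-2 + \frac{1}{3} \cdot 4\right) 79 = \left(-2 + \frac{4}{3}\right) 79 = \left(- \frac{2}{3}\right) 79 = - \frac{158}{3}$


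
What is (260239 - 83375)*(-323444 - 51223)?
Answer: -66265104288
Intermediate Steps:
(260239 - 83375)*(-323444 - 51223) = 176864*(-374667) = -66265104288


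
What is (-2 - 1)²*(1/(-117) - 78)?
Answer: -9127/13 ≈ -702.08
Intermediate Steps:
(-2 - 1)²*(1/(-117) - 78) = (-3)²*(-1/117 - 78) = 9*(-9127/117) = -9127/13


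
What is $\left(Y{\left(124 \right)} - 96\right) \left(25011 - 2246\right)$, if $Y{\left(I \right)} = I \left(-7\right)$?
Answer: $-21945460$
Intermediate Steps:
$Y{\left(I \right)} = - 7 I$
$\left(Y{\left(124 \right)} - 96\right) \left(25011 - 2246\right) = \left(\left(-7\right) 124 - 96\right) \left(25011 - 2246\right) = \left(-868 - 96\right) 22765 = \left(-964\right) 22765 = -21945460$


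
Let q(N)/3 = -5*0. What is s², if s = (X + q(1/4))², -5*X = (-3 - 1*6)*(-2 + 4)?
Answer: 104976/625 ≈ 167.96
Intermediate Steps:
q(N) = 0 (q(N) = 3*(-5*0) = 3*0 = 0)
X = 18/5 (X = -(-3 - 1*6)*(-2 + 4)/5 = -(-3 - 6)*2/5 = -(-9)*2/5 = -⅕*(-18) = 18/5 ≈ 3.6000)
s = 324/25 (s = (18/5 + 0)² = (18/5)² = 324/25 ≈ 12.960)
s² = (324/25)² = 104976/625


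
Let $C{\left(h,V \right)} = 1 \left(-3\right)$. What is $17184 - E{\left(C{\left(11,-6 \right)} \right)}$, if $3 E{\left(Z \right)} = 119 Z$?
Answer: $17303$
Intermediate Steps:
$C{\left(h,V \right)} = -3$
$E{\left(Z \right)} = \frac{119 Z}{3}$
$17184 - E{\left(C{\left(11,-6 \right)} \right)} = 17184 - \frac{119}{3} \left(-3\right) = 17184 - -119 = 17184 + 119 = 17303$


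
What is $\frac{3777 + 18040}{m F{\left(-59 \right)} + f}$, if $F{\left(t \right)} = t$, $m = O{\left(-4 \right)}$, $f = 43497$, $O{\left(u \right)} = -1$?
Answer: $\frac{21817}{43556} \approx 0.5009$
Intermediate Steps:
$m = -1$
$\frac{3777 + 18040}{m F{\left(-59 \right)} + f} = \frac{3777 + 18040}{\left(-1\right) \left(-59\right) + 43497} = \frac{21817}{59 + 43497} = \frac{21817}{43556}$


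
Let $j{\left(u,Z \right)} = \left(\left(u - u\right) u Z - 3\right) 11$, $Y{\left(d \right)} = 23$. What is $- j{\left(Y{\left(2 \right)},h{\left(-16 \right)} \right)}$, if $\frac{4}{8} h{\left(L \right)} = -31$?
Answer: $33$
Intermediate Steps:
$h{\left(L \right)} = -62$ ($h{\left(L \right)} = 2 \left(-31\right) = -62$)
$j{\left(u,Z \right)} = -33$ ($j{\left(u,Z \right)} = \left(0 u Z - 3\right) 11 = \left(0 Z - 3\right) 11 = \left(0 - 3\right) 11 = \left(-3\right) 11 = -33$)
$- j{\left(Y{\left(2 \right)},h{\left(-16 \right)} \right)} = \left(-1\right) \left(-33\right) = 33$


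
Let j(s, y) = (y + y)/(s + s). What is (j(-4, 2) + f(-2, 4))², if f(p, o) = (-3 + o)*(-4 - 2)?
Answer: 169/4 ≈ 42.250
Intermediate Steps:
j(s, y) = y/s (j(s, y) = (2*y)/((2*s)) = (2*y)*(1/(2*s)) = y/s)
f(p, o) = 18 - 6*o (f(p, o) = (-3 + o)*(-6) = 18 - 6*o)
(j(-4, 2) + f(-2, 4))² = (2/(-4) + (18 - 6*4))² = (2*(-¼) + (18 - 24))² = (-½ - 6)² = (-13/2)² = 169/4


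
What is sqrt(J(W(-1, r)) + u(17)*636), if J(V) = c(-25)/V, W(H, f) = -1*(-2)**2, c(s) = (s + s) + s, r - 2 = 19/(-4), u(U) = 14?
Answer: sqrt(35691)/2 ≈ 94.460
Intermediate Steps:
r = -11/4 (r = 2 + 19/(-4) = 2 + 19*(-1/4) = 2 - 19/4 = -11/4 ≈ -2.7500)
c(s) = 3*s (c(s) = 2*s + s = 3*s)
W(H, f) = -4 (W(H, f) = -1*4 = -4)
J(V) = -75/V (J(V) = (3*(-25))/V = -75/V)
sqrt(J(W(-1, r)) + u(17)*636) = sqrt(-75/(-4) + 14*636) = sqrt(-75*(-1/4) + 8904) = sqrt(75/4 + 8904) = sqrt(35691/4) = sqrt(35691)/2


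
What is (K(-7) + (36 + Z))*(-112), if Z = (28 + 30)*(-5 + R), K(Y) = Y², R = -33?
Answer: 237328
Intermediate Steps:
Z = -2204 (Z = (28 + 30)*(-5 - 33) = 58*(-38) = -2204)
(K(-7) + (36 + Z))*(-112) = ((-7)² + (36 - 2204))*(-112) = (49 - 2168)*(-112) = -2119*(-112) = 237328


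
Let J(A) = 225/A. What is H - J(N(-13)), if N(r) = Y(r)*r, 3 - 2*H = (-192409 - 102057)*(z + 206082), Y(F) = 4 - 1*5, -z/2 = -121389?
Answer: 1718262113469/26 ≈ 6.6087e+10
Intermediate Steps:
z = 242778 (z = -2*(-121389) = 242778)
Y(F) = -1 (Y(F) = 4 - 5 = -1)
H = 132174008763/2 (H = 3/2 - (-192409 - 102057)*(242778 + 206082)/2 = 3/2 - (-147233)*448860 = 3/2 - 1/2*(-132174008760) = 3/2 + 66087004380 = 132174008763/2 ≈ 6.6087e+10)
N(r) = -r
H - J(N(-13)) = 132174008763/2 - 225/((-1*(-13))) = 132174008763/2 - 225/13 = 1718262113469/26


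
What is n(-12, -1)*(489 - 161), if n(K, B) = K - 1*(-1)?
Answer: -3608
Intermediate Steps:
n(K, B) = 1 + K (n(K, B) = K + 1 = 1 + K)
n(-12, -1)*(489 - 161) = (1 - 12)*(489 - 161) = -11*328 = -3608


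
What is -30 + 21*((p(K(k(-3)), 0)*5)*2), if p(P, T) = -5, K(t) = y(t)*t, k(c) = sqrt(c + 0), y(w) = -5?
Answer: -1080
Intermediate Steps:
k(c) = sqrt(c)
K(t) = -5*t
-30 + 21*((p(K(k(-3)), 0)*5)*2) = -30 + 21*(-5*5*2) = -30 + 21*(-25*2) = -30 + 21*(-50) = -30 - 1050 = -1080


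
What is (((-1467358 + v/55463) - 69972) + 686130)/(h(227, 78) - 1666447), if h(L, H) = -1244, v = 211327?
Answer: 47209894273/92495145933 ≈ 0.51040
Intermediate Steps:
(((-1467358 + v/55463) - 69972) + 686130)/(h(227, 78) - 1666447) = (((-1467358 + 211327/55463) - 69972) + 686130)/(-1244 - 1666447) = (((-1467358 + 211327*(1/55463)) - 69972) + 686130)/(-1667691) = (((-1467358 + 211327/55463) - 69972) + 686130)*(-1/1667691) = ((-81383865427/55463 - 69972) + 686130)*(-1/1667691) = (-85264722463/55463 + 686130)*(-1/1667691) = -47209894273/55463*(-1/1667691) = 47209894273/92495145933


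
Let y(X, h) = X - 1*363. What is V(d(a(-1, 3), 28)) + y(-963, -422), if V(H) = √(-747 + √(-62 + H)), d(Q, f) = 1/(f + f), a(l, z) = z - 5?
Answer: -1326 + √(-146412 + 7*I*√48594)/14 ≈ -1325.9 + 27.332*I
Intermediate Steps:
a(l, z) = -5 + z
y(X, h) = -363 + X (y(X, h) = X - 363 = -363 + X)
d(Q, f) = 1/(2*f)
V(d(a(-1, 3), 28)) + y(-963, -422) = √(-747 + √(-62 + (½)/28)) + (-363 - 963) = √(-747 + √(-62 + (½)*(1/28))) - 1326 = √(-747 + √(-62 + 1/56)) - 1326 = √(-747 + √(-3471/56)) - 1326 = √(-747 + I*√48594/28) - 1326 = -1326 + √(-747 + I*√48594/28)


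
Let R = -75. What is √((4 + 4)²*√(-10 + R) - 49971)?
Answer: √(-49971 + 64*I*√85) ≈ 1.32 + 223.55*I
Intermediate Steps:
√((4 + 4)²*√(-10 + R) - 49971) = √((4 + 4)²*√(-10 - 75) - 49971) = √(8²*√(-85) - 49971) = √(64*(I*√85) - 49971) = √(64*I*√85 - 49971) = √(-49971 + 64*I*√85)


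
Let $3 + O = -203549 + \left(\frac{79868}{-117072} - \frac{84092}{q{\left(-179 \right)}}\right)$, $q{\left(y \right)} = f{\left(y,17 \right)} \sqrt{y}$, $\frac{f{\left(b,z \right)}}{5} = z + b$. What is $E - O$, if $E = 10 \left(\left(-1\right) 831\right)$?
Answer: $\frac{5714362823}{29268} + \frac{42046 i \sqrt{179}}{72495} \approx 1.9524 \cdot 10^{5} + 7.7597 i$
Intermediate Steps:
$f{\left(b,z \right)} = 5 b + 5 z$ ($f{\left(b,z \right)} = 5 \left(z + b\right) = 5 \left(b + z\right) = 5 b + 5 z$)
$q{\left(y \right)} = \sqrt{y} \left(85 + 5 y\right)$ ($q{\left(y \right)} = \left(5 y + 5 \cdot 17\right) \sqrt{y} = \left(5 y + 85\right) \sqrt{y} = \left(85 + 5 y\right) \sqrt{y} = \sqrt{y} \left(85 + 5 y\right)$)
$E = -8310$ ($E = 10 \left(-831\right) = -8310$)
$O = - \frac{5957579903}{29268} - \frac{42046 i \sqrt{179}}{72495}$ ($O = -3 - \left(\frac{5957492099}{29268} + 84092 \left(- \frac{1}{895}\right) i \sqrt{179} \frac{1}{17 - 179}\right) = -3 - \left(\frac{5957492099}{29268} + 84092 \frac{i \sqrt{179}}{144990}\right) = -3 - \left(\frac{5957492099}{29268} + 84092 \cdot \frac{1}{144990} i \sqrt{179}\right) = -3 - \left(\frac{5957492099}{29268} + \frac{42046 i \sqrt{179}}{72495}\right) = - \frac{5957579903}{29268} - \frac{42046 i \sqrt{179}}{72495} \approx -2.0355 \cdot 10^{5} - 7.7597 i$)
$E - O = -8310 - \left(- \frac{5957579903}{29268} - \frac{42046 i \sqrt{179}}{72495}\right) = -8310 + \left(\frac{5957579903}{29268} + \frac{42046 i \sqrt{179}}{72495}\right) = \frac{5714362823}{29268} + \frac{42046 i \sqrt{179}}{72495}$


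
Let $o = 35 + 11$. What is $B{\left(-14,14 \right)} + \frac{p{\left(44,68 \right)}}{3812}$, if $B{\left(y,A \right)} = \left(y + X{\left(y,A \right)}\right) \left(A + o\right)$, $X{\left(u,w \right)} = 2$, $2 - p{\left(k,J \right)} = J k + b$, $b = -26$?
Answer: $- \frac{686901}{953} \approx -720.78$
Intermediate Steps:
$p{\left(k,J \right)} = 28 - J k$ ($p{\left(k,J \right)} = 2 - \left(J k - 26\right) = 2 - \left(-26 + J k\right) = 28 - J k$)
$o = 46$
$B{\left(y,A \right)} = \left(2 + y\right) \left(46 + A\right)$ ($B{\left(y,A \right)} = \left(y + 2\right) \left(A + 46\right) = \left(2 + y\right) \left(46 + A\right)$)
$B{\left(-14,14 \right)} + \frac{p{\left(44,68 \right)}}{3812} = \left(92 + 2 \cdot 14 + 46 \left(-14\right) + 14 \left(-14\right)\right) + \frac{28 - 68 \cdot 44}{3812} = \left(92 + 28 - 644 - 196\right) + \left(28 - 2992\right) \frac{1}{3812} = -720 - \frac{741}{953} = - \frac{686901}{953}$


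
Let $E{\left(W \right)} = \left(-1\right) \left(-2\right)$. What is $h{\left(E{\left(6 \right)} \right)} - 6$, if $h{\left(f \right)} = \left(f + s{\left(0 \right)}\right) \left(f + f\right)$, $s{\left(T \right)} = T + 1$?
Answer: $6$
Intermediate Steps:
$E{\left(W \right)} = 2$
$s{\left(T \right)} = 1 + T$
$h{\left(f \right)} = 2 f \left(1 + f\right)$ ($h{\left(f \right)} = \left(f + \left(1 + 0\right)\right) \left(f + f\right) = \left(f + 1\right) 2 f = \left(1 + f\right) 2 f = 2 f \left(1 + f\right)$)
$h{\left(E{\left(6 \right)} \right)} - 6 = 2 \cdot 2 \left(1 + 2\right) - 6 = 2 \cdot 2 \cdot 3 - 6 = 12 - 6 = 6$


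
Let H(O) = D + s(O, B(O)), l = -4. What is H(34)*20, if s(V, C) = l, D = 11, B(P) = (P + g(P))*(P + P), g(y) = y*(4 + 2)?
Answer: 140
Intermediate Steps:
g(y) = 6*y (g(y) = y*6 = 6*y)
B(P) = 14*P² (B(P) = (P + 6*P)*(P + P) = (7*P)*(2*P) = 14*P²)
s(V, C) = -4
H(O) = 7 (H(O) = 11 - 4 = 7)
H(34)*20 = 7*20 = 140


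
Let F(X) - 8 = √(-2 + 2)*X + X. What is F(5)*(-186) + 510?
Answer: -1908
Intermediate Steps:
F(X) = 8 + X (F(X) = 8 + (√(-2 + 2)*X + X) = 8 + (√0*X + X) = 8 + (0*X + X) = 8 + (0 + X) = 8 + X)
F(5)*(-186) + 510 = (8 + 5)*(-186) + 510 = 13*(-186) + 510 = -2418 + 510 = -1908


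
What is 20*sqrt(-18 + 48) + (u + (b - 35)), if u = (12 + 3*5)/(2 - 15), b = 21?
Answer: -209/13 + 20*sqrt(30) ≈ 93.468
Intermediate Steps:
u = -27/13 (u = (12 + 15)/(-13) = 27*(-1/13) = -27/13 ≈ -2.0769)
20*sqrt(-18 + 48) + (u + (b - 35)) = 20*sqrt(-18 + 48) + (-27/13 + (21 - 35)) = 20*sqrt(30) + (-27/13 - 14) = 20*sqrt(30) - 209/13 = -209/13 + 20*sqrt(30)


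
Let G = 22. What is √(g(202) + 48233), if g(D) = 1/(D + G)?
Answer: √151258702/56 ≈ 219.62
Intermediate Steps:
g(D) = 1/(22 + D) (g(D) = 1/(D + 22) = 1/(22 + D))
√(g(202) + 48233) = √(1/(22 + 202) + 48233) = √(1/224 + 48233) = √(10804193/224) = √151258702/56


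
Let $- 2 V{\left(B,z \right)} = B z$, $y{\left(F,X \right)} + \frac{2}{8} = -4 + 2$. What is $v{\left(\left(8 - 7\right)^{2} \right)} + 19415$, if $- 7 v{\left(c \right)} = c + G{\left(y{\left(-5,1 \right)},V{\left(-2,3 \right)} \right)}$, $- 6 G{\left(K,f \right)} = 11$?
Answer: $\frac{815435}{42} \approx 19415.0$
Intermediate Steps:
$y{\left(F,X \right)} = - \frac{9}{4}$ ($y{\left(F,X \right)} = - \frac{1}{4} + \left(-4 + 2\right) = - \frac{1}{4} - 2 = - \frac{9}{4}$)
$V{\left(B,z \right)} = - \frac{B z}{2}$
$G{\left(K,f \right)} = - \frac{11}{6}$ ($G{\left(K,f \right)} = \left(- \frac{1}{6}\right) 11 = - \frac{11}{6}$)
$v{\left(c \right)} = \frac{11}{42} - \frac{c}{7}$ ($v{\left(c \right)} = - \frac{c - \frac{11}{6}}{7} = - \frac{- \frac{11}{6} + c}{7} = \frac{11}{42} - \frac{c}{7}$)
$v{\left(\left(8 - 7\right)^{2} \right)} + 19415 = \left(\frac{11}{42} - \frac{\left(8 - 7\right)^{2}}{7}\right) + 19415 = \left(\frac{11}{42} - \frac{1^{2}}{7}\right) + 19415 = \left(\frac{11}{42} - \frac{1}{7}\right) + 19415 = \frac{5}{42} + 19415 = \frac{815435}{42}$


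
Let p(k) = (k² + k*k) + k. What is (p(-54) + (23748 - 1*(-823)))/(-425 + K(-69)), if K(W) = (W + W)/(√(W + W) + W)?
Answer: -911592913/12707351 - 60698*I*√138/12707351 ≈ -71.737 - 0.056112*I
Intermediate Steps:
K(W) = 2*W/(W + √2*√W) (K(W) = (2*W)/(√(2*W) + W) = (2*W)/(√2*√W + W) = (2*W)/(W + √2*√W) = 2*W/(W + √2*√W))
p(k) = k + 2*k² (p(k) = (k² + k²) + k = 2*k² + k = k + 2*k²)
(p(-54) + (23748 - 1*(-823)))/(-425 + K(-69)) = (-54*(1 + 2*(-54)) + (23748 - 1*(-823)))/(-425 + 2*(-69)/(-69 + √2*√(-69))) = (-54*(1 - 108) + (23748 + 823))/(-425 + 2*(-69)/(-69 + √2*(I*√69))) = (-54*(-107) + 24571)/(-425 + 2*(-69)/(-69 + I*√138)) = (5778 + 24571)/(-425 - 138/(-69 + I*√138)) = 30349/(-425 - 138/(-69 + I*√138))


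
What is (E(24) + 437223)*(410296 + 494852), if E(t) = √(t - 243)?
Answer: 395751524004 + 905148*I*√219 ≈ 3.9575e+11 + 1.3395e+7*I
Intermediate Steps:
E(t) = √(-243 + t)
(E(24) + 437223)*(410296 + 494852) = (√(-243 + 24) + 437223)*(410296 + 494852) = (√(-219) + 437223)*905148 = (I*√219 + 437223)*905148 = (437223 + I*√219)*905148 = 395751524004 + 905148*I*√219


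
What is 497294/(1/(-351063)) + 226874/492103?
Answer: -85912091469519892/492103 ≈ -1.7458e+11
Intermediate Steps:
497294/(1/(-351063)) + 226874/492103 = 497294/(-1/351063) + 226874*(1/492103) = 497294*(-351063) + 226874/492103 = -174581523522 + 226874/492103 = -85912091469519892/492103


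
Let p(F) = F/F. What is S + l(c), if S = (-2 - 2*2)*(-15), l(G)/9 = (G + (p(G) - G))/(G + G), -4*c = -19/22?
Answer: 2106/19 ≈ 110.84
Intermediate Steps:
p(F) = 1
c = 19/88 (c = -(-19)/(4*22) = -¼*(-19/22) = 19/88 ≈ 0.21591)
l(G) = 9/(2*G) (l(G) = 9*((G + (1 - G))/(G + G)) = 9*(1/(2*G)) = 9/(2*G))
S = 90 (S = (-2 - 4)*(-15) = -6*(-15) = 90)
S + l(c) = 90 + 9/(2*(19/88)) = 90 + (9/2)*(88/19) = 90 + 396/19 = 2106/19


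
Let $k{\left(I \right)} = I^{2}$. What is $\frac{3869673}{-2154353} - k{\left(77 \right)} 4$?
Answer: $- \frac{2689289759}{113387} \approx -23718.0$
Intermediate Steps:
$\frac{3869673}{-2154353} - k{\left(77 \right)} 4 = \frac{3869673}{-2154353} - 77^{2} \cdot 4 = 3869673 \left(- \frac{1}{2154353}\right) - 5929 \cdot 4 = - \frac{203667}{113387} - 23716 = - \frac{2689289759}{113387}$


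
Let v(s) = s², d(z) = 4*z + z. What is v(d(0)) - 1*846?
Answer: -846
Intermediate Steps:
d(z) = 5*z
v(d(0)) - 1*846 = (5*0)² - 1*846 = 0² - 846 = 0 - 846 = -846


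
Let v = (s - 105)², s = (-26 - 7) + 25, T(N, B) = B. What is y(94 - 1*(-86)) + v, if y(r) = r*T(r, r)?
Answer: 45169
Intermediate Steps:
s = -8 (s = -33 + 25 = -8)
y(r) = r² (y(r) = r*r = r²)
v = 12769 (v = (-8 - 105)² = (-113)² = 12769)
y(94 - 1*(-86)) + v = (94 - 1*(-86))² + 12769 = (94 + 86)² + 12769 = 180² + 12769 = 32400 + 12769 = 45169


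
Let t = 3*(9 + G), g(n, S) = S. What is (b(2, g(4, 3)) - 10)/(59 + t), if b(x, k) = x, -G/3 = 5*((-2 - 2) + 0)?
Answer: -4/133 ≈ -0.030075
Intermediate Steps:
G = 60 (G = -15*((-2 - 2) + 0) = -15*(-4 + 0) = -15*(-4) = -3*(-20) = 60)
t = 207 (t = 3*(9 + 60) = 3*69 = 207)
(b(2, g(4, 3)) - 10)/(59 + t) = (2 - 10)/(59 + 207) = -8/266 = -8*1/266 = -4/133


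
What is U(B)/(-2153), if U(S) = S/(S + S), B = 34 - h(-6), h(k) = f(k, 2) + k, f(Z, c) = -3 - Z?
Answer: -1/4306 ≈ -0.00023223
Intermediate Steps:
h(k) = -3 (h(k) = (-3 - k) + k = -3)
B = 37 (B = 34 - 1*(-3) = 34 + 3 = 37)
U(S) = 1/2 (U(S) = S/((2*S)) = (1/(2*S))*S = 1/2)
U(B)/(-2153) = (1/2)/(-2153) = (1/2)*(-1/2153) = -1/4306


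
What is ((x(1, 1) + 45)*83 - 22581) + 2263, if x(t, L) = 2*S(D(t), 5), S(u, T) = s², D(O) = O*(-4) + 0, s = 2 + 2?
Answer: -13927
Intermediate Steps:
s = 4
D(O) = -4*O (D(O) = -4*O + 0 = -4*O)
S(u, T) = 16 (S(u, T) = 4² = 16)
x(t, L) = 32 (x(t, L) = 2*16 = 32)
((x(1, 1) + 45)*83 - 22581) + 2263 = ((32 + 45)*83 - 22581) + 2263 = (77*83 - 22581) + 2263 = (6391 - 22581) + 2263 = -16190 + 2263 = -13927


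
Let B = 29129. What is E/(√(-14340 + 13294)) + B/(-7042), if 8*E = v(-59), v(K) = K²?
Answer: -29129/7042 - 3481*I*√1046/8368 ≈ -4.1365 - 13.454*I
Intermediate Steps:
E = 3481/8 (E = (⅛)*(-59)² = (⅛)*3481 = 3481/8 ≈ 435.13)
E/(√(-14340 + 13294)) + B/(-7042) = 3481/(8*(√(-14340 + 13294))) + 29129/(-7042) = 3481/(8*(√(-1046))) + 29129*(-1/7042) = 3481/(8*((I*√1046))) - 29129/7042 = 3481*(-I*√1046/1046)/8 - 29129/7042 = -3481*I*√1046/8368 - 29129/7042 = -29129/7042 - 3481*I*√1046/8368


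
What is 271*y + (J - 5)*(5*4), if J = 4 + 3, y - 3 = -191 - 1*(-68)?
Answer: -32480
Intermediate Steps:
y = -120 (y = 3 + (-191 - 1*(-68)) = 3 + (-191 + 68) = 3 - 123 = -120)
J = 7
271*y + (J - 5)*(5*4) = 271*(-120) + (7 - 5)*(5*4) = -32520 + 2*20 = -32520 + 40 = -32480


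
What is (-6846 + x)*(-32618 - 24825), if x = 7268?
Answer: -24240946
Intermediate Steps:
(-6846 + x)*(-32618 - 24825) = (-6846 + 7268)*(-32618 - 24825) = 422*(-57443) = -24240946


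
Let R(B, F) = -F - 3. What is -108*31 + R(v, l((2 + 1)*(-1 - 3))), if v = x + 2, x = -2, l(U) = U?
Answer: -3339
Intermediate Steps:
v = 0 (v = -2 + 2 = 0)
R(B, F) = -3 - F
-108*31 + R(v, l((2 + 1)*(-1 - 3))) = -108*31 + (-3 - (2 + 1)*(-1 - 3)) = -3348 + (-3 - 3*(-4)) = -3348 + (-3 - 1*(-12)) = -3348 + (-3 + 12) = -3348 + 9 = -3339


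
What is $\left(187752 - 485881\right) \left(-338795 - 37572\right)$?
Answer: $112205917343$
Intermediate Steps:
$\left(187752 - 485881\right) \left(-338795 - 37572\right) = \left(-298129\right) \left(-376367\right) = 112205917343$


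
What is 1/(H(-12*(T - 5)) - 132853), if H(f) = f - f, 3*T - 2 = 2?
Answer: -1/132853 ≈ -7.5271e-6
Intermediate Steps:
T = 4/3 (T = ⅔ + (⅓)*2 = ⅔ + ⅔ = 4/3 ≈ 1.3333)
H(f) = 0
1/(H(-12*(T - 5)) - 132853) = 1/(0 - 132853) = 1/(-132853) = -1/132853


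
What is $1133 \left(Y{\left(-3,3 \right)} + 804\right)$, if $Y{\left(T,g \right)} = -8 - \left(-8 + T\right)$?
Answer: $914331$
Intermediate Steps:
$Y{\left(T,g \right)} = - T$
$1133 \left(Y{\left(-3,3 \right)} + 804\right) = 1133 \left(\left(-1\right) \left(-3\right) + 804\right) = 1133 \left(3 + 804\right) = 1133 \cdot 807 = 914331$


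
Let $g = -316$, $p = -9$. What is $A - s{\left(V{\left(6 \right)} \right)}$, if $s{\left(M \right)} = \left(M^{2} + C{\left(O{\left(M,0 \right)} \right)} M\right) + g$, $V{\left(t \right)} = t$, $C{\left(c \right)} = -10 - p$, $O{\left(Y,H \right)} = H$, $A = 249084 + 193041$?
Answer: $442411$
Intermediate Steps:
$A = 442125$
$C{\left(c \right)} = -1$ ($C{\left(c \right)} = -10 - -9 = -10 + 9 = -1$)
$s{\left(M \right)} = -316 + M^{2} - M$ ($s{\left(M \right)} = \left(M^{2} - M\right) - 316 = -316 + M^{2} - M$)
$A - s{\left(V{\left(6 \right)} \right)} = 442125 - \left(-316 + 6^{2} - 6\right) = 442125 - \left(-316 + 36 - 6\right) = 442125 - -286 = 442125 + 286 = 442411$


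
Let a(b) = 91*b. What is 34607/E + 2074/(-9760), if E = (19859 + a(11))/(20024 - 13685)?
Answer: 877477361/83440 ≈ 10516.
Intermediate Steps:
E = 20860/6339 (E = (19859 + 91*11)/(20024 - 13685) = (19859 + 1001)/6339 = 20860*(1/6339) = 20860/6339 ≈ 3.2907)
34607/E + 2074/(-9760) = 34607/(20860/6339) + 2074/(-9760) = 34607*(6339/20860) + 2074*(-1/9760) = 219373773/20860 - 17/80 = 877477361/83440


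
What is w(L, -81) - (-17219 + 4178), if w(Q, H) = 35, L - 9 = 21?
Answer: 13076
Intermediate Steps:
L = 30 (L = 9 + 21 = 30)
w(L, -81) - (-17219 + 4178) = 35 - (-17219 + 4178) = 35 - 1*(-13041) = 35 + 13041 = 13076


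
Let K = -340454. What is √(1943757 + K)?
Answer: 13*√9487 ≈ 1266.2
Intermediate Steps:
√(1943757 + K) = √(1943757 - 340454) = √1603303 = 13*√9487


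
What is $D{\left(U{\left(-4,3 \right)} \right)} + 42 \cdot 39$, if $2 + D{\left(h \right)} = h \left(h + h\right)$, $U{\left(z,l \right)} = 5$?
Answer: $1686$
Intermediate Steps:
$D{\left(h \right)} = -2 + 2 h^{2}$ ($D{\left(h \right)} = -2 + h \left(h + h\right) = -2 + h 2 h = -2 + 2 h^{2}$)
$D{\left(U{\left(-4,3 \right)} \right)} + 42 \cdot 39 = \left(-2 + 2 \cdot 5^{2}\right) + 42 \cdot 39 = \left(-2 + 2 \cdot 25\right) + 1638 = \left(-2 + 50\right) + 1638 = 48 + 1638 = 1686$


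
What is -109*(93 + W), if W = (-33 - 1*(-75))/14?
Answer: -10464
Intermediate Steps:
W = 3 (W = (-33 + 75)*(1/14) = 42*(1/14) = 3)
-109*(93 + W) = -109*(93 + 3) = -109*96 = -10464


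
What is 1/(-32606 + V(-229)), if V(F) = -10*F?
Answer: -1/30316 ≈ -3.2986e-5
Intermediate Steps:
1/(-32606 + V(-229)) = 1/(-32606 - 10*(-229)) = 1/(-32606 + 2290) = 1/(-30316) = -1/30316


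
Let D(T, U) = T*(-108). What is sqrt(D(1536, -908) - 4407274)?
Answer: I*sqrt(4573162) ≈ 2138.5*I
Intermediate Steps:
D(T, U) = -108*T
sqrt(D(1536, -908) - 4407274) = sqrt(-108*1536 - 4407274) = sqrt(-165888 - 4407274) = sqrt(-4573162) = I*sqrt(4573162)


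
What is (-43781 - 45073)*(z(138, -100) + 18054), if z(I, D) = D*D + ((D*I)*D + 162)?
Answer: -125125624464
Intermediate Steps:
z(I, D) = 162 + D**2 + I*D**2 (z(I, D) = D**2 + (I*D**2 + 162) = D**2 + (162 + I*D**2) = 162 + D**2 + I*D**2)
(-43781 - 45073)*(z(138, -100) + 18054) = (-43781 - 45073)*((162 + (-100)**2 + 138*(-100)**2) + 18054) = -88854*((162 + 10000 + 138*10000) + 18054) = -88854*((162 + 10000 + 1380000) + 18054) = -88854*(1390162 + 18054) = -88854*1408216 = -125125624464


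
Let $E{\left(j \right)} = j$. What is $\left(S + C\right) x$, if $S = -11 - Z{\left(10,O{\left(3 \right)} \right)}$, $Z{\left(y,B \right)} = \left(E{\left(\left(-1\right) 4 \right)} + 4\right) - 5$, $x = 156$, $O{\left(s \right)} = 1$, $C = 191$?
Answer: $28860$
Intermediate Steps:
$Z{\left(y,B \right)} = -5$ ($Z{\left(y,B \right)} = \left(\left(-1\right) 4 + 4\right) - 5 = \left(-4 + 4\right) - 5 = 0 - 5 = -5$)
$S = -6$ ($S = -11 - -5 = -11 + 5 = -6$)
$\left(S + C\right) x = \left(-6 + 191\right) 156 = 185 \cdot 156 = 28860$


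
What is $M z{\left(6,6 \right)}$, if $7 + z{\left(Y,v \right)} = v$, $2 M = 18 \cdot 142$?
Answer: $-1278$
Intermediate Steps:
$M = 1278$ ($M = \frac{18 \cdot 142}{2} = \frac{1}{2} \cdot 2556 = 1278$)
$z{\left(Y,v \right)} = -7 + v$
$M z{\left(6,6 \right)} = 1278 \left(-7 + 6\right) = 1278 \left(-1\right) = -1278$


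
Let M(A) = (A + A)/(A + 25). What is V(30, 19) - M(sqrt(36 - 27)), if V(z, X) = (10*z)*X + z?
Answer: 80217/14 ≈ 5729.8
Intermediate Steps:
V(z, X) = z + 10*X*z (V(z, X) = 10*X*z + z = z + 10*X*z)
M(A) = 2*A/(25 + A) (M(A) = (2*A)/(25 + A) = 2*A/(25 + A))
V(30, 19) - M(sqrt(36 - 27)) = 30*(1 + 10*19) - 2*sqrt(36 - 27)/(25 + sqrt(36 - 27)) = 30*(1 + 190) - 2*sqrt(9)/(25 + sqrt(9)) = 30*191 - 2*3/(25 + 3) = 5730 - 2*3/28 = 5730 - 1*3/14 = 5730 - 3/14 = 80217/14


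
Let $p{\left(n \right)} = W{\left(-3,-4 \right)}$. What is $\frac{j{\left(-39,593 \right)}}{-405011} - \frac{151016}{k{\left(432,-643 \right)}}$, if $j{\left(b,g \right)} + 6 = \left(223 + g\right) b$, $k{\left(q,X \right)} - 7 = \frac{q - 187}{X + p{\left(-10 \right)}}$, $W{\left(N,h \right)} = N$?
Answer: $- \frac{39511253062786}{1732232047} \approx -22809.0$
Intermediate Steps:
$p{\left(n \right)} = -3$
$k{\left(q,X \right)} = 7 + \frac{-187 + q}{-3 + X}$ ($k{\left(q,X \right)} = 7 + \frac{q - 187}{X - 3} = 7 + \frac{-187 + q}{-3 + X}$)
$j{\left(b,g \right)} = -6 + b \left(223 + g\right)$ ($j{\left(b,g \right)} = -6 + \left(223 + g\right) b = -6 + b \left(223 + g\right)$)
$\frac{j{\left(-39,593 \right)}}{-405011} - \frac{151016}{k{\left(432,-643 \right)}} = \frac{-6 + 223 \left(-39\right) - 23127}{-405011} - \frac{151016}{\frac{1}{-3 - 643} \left(-208 + 432 + 7 \left(-643\right)\right)} = \left(-6 - 8697 - 23127\right) \left(- \frac{1}{405011}\right) - \frac{151016}{\frac{1}{-646} \left(-208 + 432 - 4501\right)} = \left(-31830\right) \left(- \frac{1}{405011}\right) - \frac{151016}{\left(- \frac{1}{646}\right) \left(-4277\right)} = \frac{31830}{405011} - \frac{151016}{\frac{4277}{646}} = \frac{31830}{405011} - \frac{97556336}{4277} = - \frac{39511253062786}{1732232047}$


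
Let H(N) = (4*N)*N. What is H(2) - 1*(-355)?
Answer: 371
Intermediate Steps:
H(N) = 4*N**2
H(2) - 1*(-355) = 4*2**2 - 1*(-355) = 4*4 + 355 = 16 + 355 = 371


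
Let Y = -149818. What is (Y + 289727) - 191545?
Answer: -51636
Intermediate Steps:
(Y + 289727) - 191545 = (-149818 + 289727) - 191545 = 139909 - 191545 = -51636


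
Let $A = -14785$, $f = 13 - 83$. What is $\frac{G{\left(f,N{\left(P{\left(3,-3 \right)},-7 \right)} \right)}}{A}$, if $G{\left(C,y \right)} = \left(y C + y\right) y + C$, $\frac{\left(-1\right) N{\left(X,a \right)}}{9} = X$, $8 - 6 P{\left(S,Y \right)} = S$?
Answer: $\frac{3161}{11828} \approx 0.26725$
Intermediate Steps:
$P{\left(S,Y \right)} = \frac{4}{3} - \frac{S}{6}$
$N{\left(X,a \right)} = - 9 X$
$f = -70$ ($f = 13 - 83 = -70$)
$G{\left(C,y \right)} = C + y \left(y + C y\right)$ ($G{\left(C,y \right)} = \left(C y + y\right) y + C = \left(y + C y\right) y + C = y \left(y + C y\right) + C = C + y \left(y + C y\right)$)
$\frac{G{\left(f,N{\left(P{\left(3,-3 \right)},-7 \right)} \right)}}{A} = \frac{-70 + \left(- 9 \left(\frac{4}{3} - \frac{1}{2}\right)\right)^{2} - 70 \left(- 9 \left(\frac{4}{3} - \frac{1}{2}\right)\right)^{2}}{-14785} = \left(-70 + \left(- 9 \left(\frac{4}{3} - \frac{1}{2}\right)\right)^{2} - 70 \left(- 9 \left(\frac{4}{3} - \frac{1}{2}\right)\right)^{2}\right) \left(- \frac{1}{14785}\right) = \left(-70 + \left(\left(-9\right) \frac{5}{6}\right)^{2} - 70 \left(\left(-9\right) \frac{5}{6}\right)^{2}\right) \left(- \frac{1}{14785}\right) = \left(-70 + \left(- \frac{15}{2}\right)^{2} - 70 \left(- \frac{15}{2}\right)^{2}\right) \left(- \frac{1}{14785}\right) = \left(-70 + \frac{225}{4} - \frac{7875}{2}\right) \left(- \frac{1}{14785}\right) = \left(- \frac{15805}{4}\right) \left(- \frac{1}{14785}\right) = \frac{3161}{11828}$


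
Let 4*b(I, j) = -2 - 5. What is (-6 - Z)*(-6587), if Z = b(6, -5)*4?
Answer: -6587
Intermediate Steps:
b(I, j) = -7/4 (b(I, j) = (-2 - 5)/4 = (1/4)*(-7) = -7/4)
Z = -7 (Z = -7/4*4 = -7)
(-6 - Z)*(-6587) = (-6 - 1*(-7))*(-6587) = (-6 + 7)*(-6587) = 1*(-6587) = -6587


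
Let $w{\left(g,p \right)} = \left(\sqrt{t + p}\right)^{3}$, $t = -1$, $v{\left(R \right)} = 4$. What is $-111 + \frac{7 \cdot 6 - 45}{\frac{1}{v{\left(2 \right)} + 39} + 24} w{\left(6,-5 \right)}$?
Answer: $-111 + \frac{774 i \sqrt{6}}{1033} \approx -111.0 + 1.8353 i$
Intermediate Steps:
$w{\left(g,p \right)} = \left(-1 + p\right)^{\frac{3}{2}}$ ($w{\left(g,p \right)} = \left(\sqrt{-1 + p}\right)^{3} = \left(-1 + p\right)^{\frac{3}{2}}$)
$-111 + \frac{7 \cdot 6 - 45}{\frac{1}{v{\left(2 \right)} + 39} + 24} w{\left(6,-5 \right)} = -111 + \frac{7 \cdot 6 - 45}{\frac{1}{4 + 39} + 24} \left(-1 - 5\right)^{\frac{3}{2}} = -111 + \frac{42 - 45}{\frac{1}{43} + 24} \left(-6\right)^{\frac{3}{2}} = -111 + - \frac{3}{\frac{1}{43} + 24} \left(- 6 i \sqrt{6}\right) = -111 + - \frac{3}{\frac{1033}{43}} \left(- 6 i \sqrt{6}\right) = -111 + \left(-3\right) \frac{43}{1033} \left(- 6 i \sqrt{6}\right) = -111 - \frac{129 \left(- 6 i \sqrt{6}\right)}{1033} = -111 + \frac{774 i \sqrt{6}}{1033}$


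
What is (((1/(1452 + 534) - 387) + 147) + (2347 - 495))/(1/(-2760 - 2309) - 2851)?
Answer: -16228063877/28701115920 ≈ -0.56542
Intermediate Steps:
(((1/(1452 + 534) - 387) + 147) + (2347 - 495))/(1/(-2760 - 2309) - 2851) = (((1/1986 - 387) + 147) + 1852)/(1/(-5069) - 2851) = (((1/1986 - 387) + 147) + 1852)/(-1/5069 - 2851) = ((-768581/1986 + 147) + 1852)/(-14451720/5069) = (-476639/1986 + 1852)*(-5069/14451720) = (3201433/1986)*(-5069/14451720) = -16228063877/28701115920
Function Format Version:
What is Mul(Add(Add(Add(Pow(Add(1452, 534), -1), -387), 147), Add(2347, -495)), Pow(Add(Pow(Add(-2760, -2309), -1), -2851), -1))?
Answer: Rational(-16228063877, 28701115920) ≈ -0.56542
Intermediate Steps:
Mul(Add(Add(Add(Pow(Add(1452, 534), -1), -387), 147), Add(2347, -495)), Pow(Add(Pow(Add(-2760, -2309), -1), -2851), -1)) = Mul(Add(Add(Add(Pow(1986, -1), -387), 147), 1852), Pow(Add(Pow(-5069, -1), -2851), -1)) = Mul(Add(Add(Add(Rational(1, 1986), -387), 147), 1852), Pow(Add(Rational(-1, 5069), -2851), -1)) = Mul(Add(Add(Rational(-768581, 1986), 147), 1852), Pow(Rational(-14451720, 5069), -1)) = Mul(Add(Rational(-476639, 1986), 1852), Rational(-5069, 14451720)) = Mul(Rational(3201433, 1986), Rational(-5069, 14451720)) = Rational(-16228063877, 28701115920)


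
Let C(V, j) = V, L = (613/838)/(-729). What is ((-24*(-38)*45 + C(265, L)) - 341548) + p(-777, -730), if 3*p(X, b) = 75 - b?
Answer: -899924/3 ≈ -2.9997e+5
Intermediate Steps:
p(X, b) = 25 - b/3 (p(X, b) = (75 - b)/3 = 25 - b/3)
L = -613/610902 (L = (613*(1/838))*(-1/729) = (613/838)*(-1/729) = -613/610902 ≈ -0.0010034)
((-24*(-38)*45 + C(265, L)) - 341548) + p(-777, -730) = ((-24*(-38)*45 + 265) - 341548) + (25 - ⅓*(-730)) = ((912*45 + 265) - 341548) + (25 + 730/3) = ((41040 + 265) - 341548) + 805/3 = (41305 - 341548) + 805/3 = -300243 + 805/3 = -899924/3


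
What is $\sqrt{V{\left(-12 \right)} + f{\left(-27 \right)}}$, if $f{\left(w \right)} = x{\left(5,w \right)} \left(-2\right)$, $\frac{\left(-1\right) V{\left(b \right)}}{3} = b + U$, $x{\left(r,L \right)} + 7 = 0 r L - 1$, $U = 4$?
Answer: $2 \sqrt{10} \approx 6.3246$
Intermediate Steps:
$x{\left(r,L \right)} = -8$ ($x{\left(r,L \right)} = -7 + \left(0 r L - 1\right) = -7 - \left(1 + 0 L\right) = -7 + \left(0 - 1\right) = -7 - 1 = -8$)
$V{\left(b \right)} = -12 - 3 b$ ($V{\left(b \right)} = - 3 \left(b + 4\right) = - 3 \left(4 + b\right) = -12 - 3 b$)
$f{\left(w \right)} = 16$ ($f{\left(w \right)} = \left(-8\right) \left(-2\right) = 16$)
$\sqrt{V{\left(-12 \right)} + f{\left(-27 \right)}} = \sqrt{\left(-12 - -36\right) + 16} = \sqrt{\left(-12 + 36\right) + 16} = \sqrt{24 + 16} = \sqrt{40} = 2 \sqrt{10}$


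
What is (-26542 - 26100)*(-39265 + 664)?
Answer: 2032033842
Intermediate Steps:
(-26542 - 26100)*(-39265 + 664) = -52642*(-38601) = 2032033842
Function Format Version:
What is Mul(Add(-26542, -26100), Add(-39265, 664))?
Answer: 2032033842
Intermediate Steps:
Mul(Add(-26542, -26100), Add(-39265, 664)) = Mul(-52642, -38601) = 2032033842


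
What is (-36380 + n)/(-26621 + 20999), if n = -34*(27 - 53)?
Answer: 5916/937 ≈ 6.3138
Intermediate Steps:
n = 884 (n = -34*(-26) = 884)
(-36380 + n)/(-26621 + 20999) = (-36380 + 884)/(-26621 + 20999) = -35496/(-5622) = -35496*(-1/5622) = 5916/937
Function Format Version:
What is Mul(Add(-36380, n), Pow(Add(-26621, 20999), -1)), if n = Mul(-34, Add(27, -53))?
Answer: Rational(5916, 937) ≈ 6.3138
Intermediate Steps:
n = 884 (n = Mul(-34, -26) = 884)
Mul(Add(-36380, n), Pow(Add(-26621, 20999), -1)) = Mul(Add(-36380, 884), Pow(Add(-26621, 20999), -1)) = Mul(-35496, Pow(-5622, -1)) = Mul(-35496, Rational(-1, 5622)) = Rational(5916, 937)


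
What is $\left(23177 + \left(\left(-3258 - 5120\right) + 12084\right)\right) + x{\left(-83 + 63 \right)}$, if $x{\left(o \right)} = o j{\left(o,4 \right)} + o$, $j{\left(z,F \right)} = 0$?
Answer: $26863$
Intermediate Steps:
$x{\left(o \right)} = o$ ($x{\left(o \right)} = o 0 + o = 0 + o = o$)
$\left(23177 + \left(\left(-3258 - 5120\right) + 12084\right)\right) + x{\left(-83 + 63 \right)} = \left(23177 + \left(\left(-3258 - 5120\right) + 12084\right)\right) + \left(-83 + 63\right) = \left(23177 + \left(-8378 + 12084\right)\right) - 20 = \left(23177 + 3706\right) - 20 = 26883 - 20 = 26863$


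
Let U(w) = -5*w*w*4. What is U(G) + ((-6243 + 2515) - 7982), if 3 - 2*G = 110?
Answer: -68955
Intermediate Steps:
G = -107/2 (G = 3/2 - 1/2*110 = 3/2 - 55 = -107/2 ≈ -53.500)
U(w) = -20*w**2 (U(w) = -5*w**2*4 = -20*w**2)
U(G) + ((-6243 + 2515) - 7982) = -20*(-107/2)**2 + ((-6243 + 2515) - 7982) = -20*11449/4 + (-3728 - 7982) = -57245 - 11710 = -68955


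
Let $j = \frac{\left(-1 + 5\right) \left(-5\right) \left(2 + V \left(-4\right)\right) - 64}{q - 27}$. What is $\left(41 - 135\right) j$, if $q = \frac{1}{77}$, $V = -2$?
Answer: $- \frac{955416}{1039} \approx -919.55$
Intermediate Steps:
$q = \frac{1}{77} \approx 0.012987$
$j = \frac{10164}{1039}$ ($j = \frac{\left(-1 + 5\right) \left(-5\right) \left(2 - -8\right) - 64}{\frac{1}{77} - 27} = \frac{4 \left(-5\right) \left(2 + 8\right) - 64}{- \frac{2078}{77}} = \left(\left(-20\right) 10 - 64\right) \left(- \frac{77}{2078}\right) = \left(-200 - 64\right) \left(- \frac{77}{2078}\right) = \left(-264\right) \left(- \frac{77}{2078}\right) = \frac{10164}{1039} \approx 9.7825$)
$\left(41 - 135\right) j = \left(41 - 135\right) \frac{10164}{1039} = \left(-94\right) \frac{10164}{1039} = - \frac{955416}{1039}$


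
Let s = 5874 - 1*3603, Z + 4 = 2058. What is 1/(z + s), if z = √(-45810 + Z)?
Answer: 2271/5201197 - 2*I*√10939/5201197 ≈ 0.00043663 - 4.0218e-5*I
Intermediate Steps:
Z = 2054 (Z = -4 + 2058 = 2054)
s = 2271 (s = 5874 - 3603 = 2271)
z = 2*I*√10939 (z = √(-45810 + 2054) = √(-43756) = 2*I*√10939 ≈ 209.18*I)
1/(z + s) = 1/(2*I*√10939 + 2271) = 1/(2271 + 2*I*√10939)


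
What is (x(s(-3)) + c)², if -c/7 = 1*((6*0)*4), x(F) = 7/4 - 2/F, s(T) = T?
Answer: 841/144 ≈ 5.8403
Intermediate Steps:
x(F) = 7/4 - 2/F (x(F) = 7*(¼) - 2/F = 7/4 - 2/F)
c = 0 (c = -7*(6*0)*4 = -7*0*4 = -7*0 = 0)
(x(s(-3)) + c)² = ((7/4 - 2/(-3)) + 0)² = ((7/4 - 2*(-⅓)) + 0)² = ((7/4 + ⅔) + 0)² = (29/12 + 0)² = (29/12)² = 841/144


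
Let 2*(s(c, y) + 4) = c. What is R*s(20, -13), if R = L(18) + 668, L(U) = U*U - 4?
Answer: 5928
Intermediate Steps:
L(U) = -4 + U**2 (L(U) = U**2 - 4 = -4 + U**2)
s(c, y) = -4 + c/2
R = 988 (R = (-4 + 18**2) + 668 = (-4 + 324) + 668 = 320 + 668 = 988)
R*s(20, -13) = 988*(-4 + (1/2)*20) = 988*(-4 + 10) = 988*6 = 5928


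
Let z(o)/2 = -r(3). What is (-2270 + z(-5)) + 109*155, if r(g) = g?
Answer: 14619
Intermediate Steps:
z(o) = -6 (z(o) = 2*(-1*3) = 2*(-3) = -6)
(-2270 + z(-5)) + 109*155 = (-2270 - 6) + 109*155 = -2276 + 16895 = 14619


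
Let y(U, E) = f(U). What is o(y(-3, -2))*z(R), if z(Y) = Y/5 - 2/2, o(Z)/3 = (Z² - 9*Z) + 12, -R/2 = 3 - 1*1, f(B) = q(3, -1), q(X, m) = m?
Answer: -594/5 ≈ -118.80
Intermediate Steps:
f(B) = -1
y(U, E) = -1
R = -4 (R = -2*(3 - 1*1) = -2*(3 - 1) = -2*2 = -4)
o(Z) = 36 - 27*Z + 3*Z² (o(Z) = 3*((Z² - 9*Z) + 12) = 3*(12 + Z² - 9*Z) = 36 - 27*Z + 3*Z²)
z(Y) = -1 + Y/5 (z(Y) = Y*(⅕) - 2*½ = Y/5 - 1 = -1 + Y/5)
o(y(-3, -2))*z(R) = (36 - 27*(-1) + 3*(-1)²)*(-1 + (⅕)*(-4)) = (36 + 27 + 3*1)*(-1 - ⅘) = (36 + 27 + 3)*(-9/5) = 66*(-9/5) = -594/5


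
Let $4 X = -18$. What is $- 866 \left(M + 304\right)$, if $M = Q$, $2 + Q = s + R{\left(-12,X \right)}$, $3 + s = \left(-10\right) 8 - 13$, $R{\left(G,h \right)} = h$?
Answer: $-174499$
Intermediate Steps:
$X = - \frac{9}{2}$ ($X = \frac{1}{4} \left(-18\right) = - \frac{9}{2} \approx -4.5$)
$s = -96$ ($s = -3 - 93 = -96$)
$Q = - \frac{205}{2}$ ($Q = -2 - \frac{201}{2} = - \frac{205}{2} \approx -102.5$)
$M = - \frac{205}{2} \approx -102.5$
$- 866 \left(M + 304\right) = - 866 \left(- \frac{205}{2} + 304\right) = \left(-866\right) \frac{403}{2} = -174499$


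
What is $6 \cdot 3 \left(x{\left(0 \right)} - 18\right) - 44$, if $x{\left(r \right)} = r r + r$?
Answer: $-368$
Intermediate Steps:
$x{\left(r \right)} = r + r^{2}$ ($x{\left(r \right)} = r^{2} + r = r + r^{2}$)
$6 \cdot 3 \left(x{\left(0 \right)} - 18\right) - 44 = 6 \cdot 3 \left(0 \left(1 + 0\right) - 18\right) - 44 = 18 \left(0 \cdot 1 - 18\right) - 44 = 18 \left(0 - 18\right) - 44 = 18 \left(-18\right) - 44 = -324 - 44 = -368$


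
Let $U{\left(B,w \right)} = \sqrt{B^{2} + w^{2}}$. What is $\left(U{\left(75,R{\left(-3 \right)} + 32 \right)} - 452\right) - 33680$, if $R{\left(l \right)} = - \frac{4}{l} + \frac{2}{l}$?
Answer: $-34132 + \frac{\sqrt{60229}}{3} \approx -34050.0$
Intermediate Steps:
$R{\left(l \right)} = - \frac{2}{l}$
$\left(U{\left(75,R{\left(-3 \right)} + 32 \right)} - 452\right) - 33680 = \left(\sqrt{75^{2} + \left(- \frac{2}{-3} + 32\right)^{2}} - 452\right) - 33680 = \left(\sqrt{5625 + \left(\left(-2\right) \left(- \frac{1}{3}\right) + 32\right)^{2}} - 452\right) - 33680 = \left(\sqrt{5625 + \left(\frac{2}{3} + 32\right)^{2}} - 452\right) - 33680 = \left(\sqrt{5625 + \left(\frac{98}{3}\right)^{2}} - 452\right) - 33680 = \left(\sqrt{5625 + \frac{9604}{9}} - 452\right) - 33680 = \left(\sqrt{\frac{60229}{9}} - 452\right) - 33680 = \left(\frac{\sqrt{60229}}{3} - 452\right) - 33680 = \left(-452 + \frac{\sqrt{60229}}{3}\right) - 33680 = -34132 + \frac{\sqrt{60229}}{3}$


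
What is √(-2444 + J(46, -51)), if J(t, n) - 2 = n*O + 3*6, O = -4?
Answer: 2*I*√555 ≈ 47.117*I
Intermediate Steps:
J(t, n) = 20 - 4*n (J(t, n) = 2 + (n*(-4) + 3*6) = 2 + (-4*n + 18) = 2 + (18 - 4*n) = 20 - 4*n)
√(-2444 + J(46, -51)) = √(-2444 + (20 - 4*(-51))) = √(-2444 + (20 + 204)) = √(-2444 + 224) = √(-2220) = 2*I*√555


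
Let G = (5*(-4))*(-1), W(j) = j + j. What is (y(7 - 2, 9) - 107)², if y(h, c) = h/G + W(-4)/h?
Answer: 4695889/400 ≈ 11740.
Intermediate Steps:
W(j) = 2*j
G = 20 (G = -20*(-1) = 20)
y(h, c) = -8/h + h/20 (y(h, c) = h/20 + (2*(-4))/h = h*(1/20) - 8/h = h/20 - 8/h = -8/h + h/20)
(y(7 - 2, 9) - 107)² = ((-8/(7 - 2) + (7 - 2)/20) - 107)² = ((-8/5 + (1/20)*5) - 107)² = ((-8*⅕ + ¼) - 107)² = ((-8/5 + ¼) - 107)² = (-27/20 - 107)² = (-2167/20)² = 4695889/400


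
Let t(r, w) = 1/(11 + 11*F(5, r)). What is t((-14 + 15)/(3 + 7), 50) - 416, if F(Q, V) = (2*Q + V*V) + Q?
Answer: -7326076/17611 ≈ -415.99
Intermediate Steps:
F(Q, V) = V² + 3*Q (F(Q, V) = (2*Q + V²) + Q = (V² + 2*Q) + Q = V² + 3*Q)
t(r, w) = 1/(176 + 11*r²) (t(r, w) = 1/(11 + 11*(r² + 3*5)) = 1/(11 + 11*(r² + 15)) = 1/(11 + 11*(15 + r²)) = 1/(11 + (165 + 11*r²)) = 1/(176 + 11*r²))
t((-14 + 15)/(3 + 7), 50) - 416 = 1/(11*(16 + ((-14 + 15)/(3 + 7))²)) - 416 = 1/(11*(16 + (1/10)²)) - 416 = 1/(11*(16 + (1*(⅒))²)) - 416 = 1/(11*(16 + (⅒)²)) - 416 = 1/(11*(16 + 1/100)) - 416 = 1/(11*(1601/100)) - 416 = (1/11)*(100/1601) - 416 = 100/17611 - 416 = -7326076/17611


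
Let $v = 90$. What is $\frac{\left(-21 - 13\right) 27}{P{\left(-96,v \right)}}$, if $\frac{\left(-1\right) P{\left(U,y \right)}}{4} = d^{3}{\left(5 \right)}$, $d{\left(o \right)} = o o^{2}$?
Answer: $\frac{459}{3906250} \approx 0.0001175$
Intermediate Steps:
$d{\left(o \right)} = o^{3}$
$P{\left(U,y \right)} = -7812500$ ($P{\left(U,y \right)} = - 4 \left(5^{3}\right)^{3} = - 4 \cdot 125^{3} = \left(-4\right) 1953125 = -7812500$)
$\frac{\left(-21 - 13\right) 27}{P{\left(-96,v \right)}} = \frac{\left(-21 - 13\right) 27}{-7812500} = \left(-34\right) 27 \left(- \frac{1}{7812500}\right) = \left(-918\right) \left(- \frac{1}{7812500}\right) = \frac{459}{3906250}$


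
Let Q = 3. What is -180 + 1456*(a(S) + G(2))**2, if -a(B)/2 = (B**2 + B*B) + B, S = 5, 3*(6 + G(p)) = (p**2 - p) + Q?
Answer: 171295324/9 ≈ 1.9033e+7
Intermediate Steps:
G(p) = -5 - p/3 + p**2/3 (G(p) = -6 + ((p**2 - p) + 3)/3 = -6 + (3 + p**2 - p)/3 = -6 + (1 - p/3 + p**2/3) = -5 - p/3 + p**2/3)
a(B) = -4*B**2 - 2*B (a(B) = -2*((B**2 + B*B) + B) = -2*((B**2 + B**2) + B) = -2*(2*B**2 + B) = -2*(B + 2*B**2) = -4*B**2 - 2*B)
-180 + 1456*(a(S) + G(2))**2 = -180 + 1456*(-2*5*(1 + 2*5) + (-5 - 1/3*2 + (1/3)*2**2))**2 = -180 + 1456*(-2*5*(1 + 10) + (-5 - 2/3 + (1/3)*4))**2 = -180 + 1456*(-2*5*11 + (-5 - 2/3 + 4/3))**2 = -180 + 1456*(-110 - 13/3)**2 = -180 + 1456*(-343/3)**2 = -180 + 1456*(117649/9) = -180 + 171296944/9 = 171295324/9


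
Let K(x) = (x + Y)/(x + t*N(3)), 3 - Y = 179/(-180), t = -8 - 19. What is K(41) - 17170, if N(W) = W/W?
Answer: -6180043/360 ≈ -17167.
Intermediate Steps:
t = -27
N(W) = 1
Y = 719/180 (Y = 3 - 179/(-180) = 3 - 179*(-1)/180 = 3 - 1*(-179/180) = 3 + 179/180 = 719/180 ≈ 3.9944)
K(x) = (719/180 + x)/(-27 + x) (K(x) = (x + 719/180)/(x - 27*1) = (719/180 + x)/(x - 27) = (719/180 + x)/(-27 + x))
K(41) - 17170 = (719/180 + 41)/(-27 + 41) - 17170 = (8099/180)/14 - 17170 = (1/14)*(8099/180) - 17170 = 1157/360 - 17170 = -6180043/360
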